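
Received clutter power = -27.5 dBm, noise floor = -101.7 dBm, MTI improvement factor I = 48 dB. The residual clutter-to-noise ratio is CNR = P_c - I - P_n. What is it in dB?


CNR = -27.5 - 48 - (-101.7) = 26.2 dB

26.2 dB


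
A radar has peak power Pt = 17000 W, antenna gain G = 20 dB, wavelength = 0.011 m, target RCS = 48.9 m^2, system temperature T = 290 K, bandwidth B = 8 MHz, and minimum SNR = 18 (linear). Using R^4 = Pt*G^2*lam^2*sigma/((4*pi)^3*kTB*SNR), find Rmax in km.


G_lin = 10^(20/10) = 100.0
R^4 = 17000 * 100.0^2 * 0.011^2 * 48.9 / ((4*pi)^3 * 1.38e-23 * 290 * 8000000.0 * 18)
R^4 = 8.79577e14 m^4
R_max = (8.79577e14)^(1/4) = 5445.9 m = 5.4 km

5.4 km


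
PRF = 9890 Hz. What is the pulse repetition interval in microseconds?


PRI = 1/9890 = 0.0001011122 s = 101.1 us

101.1 us


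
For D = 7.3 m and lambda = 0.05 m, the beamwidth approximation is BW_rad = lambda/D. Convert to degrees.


BW_rad = 0.05 / 7.3 = 0.006849
BW_deg = 0.39 degrees

0.39 degrees


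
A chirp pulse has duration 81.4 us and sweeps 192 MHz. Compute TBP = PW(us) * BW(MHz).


TBP = 81.4 * 192 = 15628.8

15628.8


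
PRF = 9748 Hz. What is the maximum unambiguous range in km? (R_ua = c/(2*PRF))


R_ua = 3e8 / (2 * 9748) = 15387.8 m = 15.4 km

15.4 km


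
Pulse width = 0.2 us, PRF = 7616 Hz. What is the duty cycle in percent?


DC = 0.2e-6 * 7616 * 100 = 0.15%

0.15%


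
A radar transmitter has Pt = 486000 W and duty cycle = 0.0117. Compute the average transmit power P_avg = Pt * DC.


P_avg = 486000 * 0.0117 = 5686.2 W

5686.2 W


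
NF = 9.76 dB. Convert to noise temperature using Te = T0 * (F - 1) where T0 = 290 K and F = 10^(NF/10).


NF_lin = 10^(9.76/10) = 9.462372
Te = 290 * (9.462372 - 1) = 2454.1 K

2454.1 K


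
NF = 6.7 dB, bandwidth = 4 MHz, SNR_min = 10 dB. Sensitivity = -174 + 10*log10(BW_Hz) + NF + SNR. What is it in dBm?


10*log10(4000000.0) = 66.02
S = -174 + 66.02 + 6.7 + 10 = -91.3 dBm

-91.3 dBm


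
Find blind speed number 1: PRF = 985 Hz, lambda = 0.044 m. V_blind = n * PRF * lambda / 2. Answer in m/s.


V_blind = 1 * 985 * 0.044 / 2 = 21.7 m/s

21.7 m/s


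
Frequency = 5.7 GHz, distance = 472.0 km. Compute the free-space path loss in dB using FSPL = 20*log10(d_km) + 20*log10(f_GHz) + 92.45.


20*log10(472.0) = 53.48
20*log10(5.7) = 15.12
FSPL = 161.0 dB

161.0 dB


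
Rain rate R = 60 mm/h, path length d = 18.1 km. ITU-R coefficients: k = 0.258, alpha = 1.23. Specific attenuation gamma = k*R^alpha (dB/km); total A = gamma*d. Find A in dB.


gamma = 0.258 * 60^1.23 = 39.695908 dB/km
A = 39.695908 * 18.1 = 718.5 dB

718.5 dB


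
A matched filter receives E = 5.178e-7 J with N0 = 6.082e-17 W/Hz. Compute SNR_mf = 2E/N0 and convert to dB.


SNR_lin = 2 * 5.178e-7 / 6.082e-17 = 1.703e10
SNR_dB = 10*log10(1.703e10) = 102.3 dB

102.3 dB


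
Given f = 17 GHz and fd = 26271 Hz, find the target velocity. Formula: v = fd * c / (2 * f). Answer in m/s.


v = 26271 * 3e8 / (2 * 17000000000.0) = 231.8 m/s

231.8 m/s


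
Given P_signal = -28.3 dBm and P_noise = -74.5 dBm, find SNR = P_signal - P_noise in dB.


SNR = -28.3 - (-74.5) = 46.2 dB

46.2 dB


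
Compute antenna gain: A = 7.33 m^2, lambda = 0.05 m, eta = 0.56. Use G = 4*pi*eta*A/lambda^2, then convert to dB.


G_linear = 4*pi*0.56*7.33/0.05^2 = 20632.98
G_dB = 10*log10(20632.98) = 43.1 dB

43.1 dB


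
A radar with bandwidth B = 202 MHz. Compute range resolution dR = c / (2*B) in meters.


dR = 3e8 / (2 * 202000000.0) = 0.74 m

0.74 m


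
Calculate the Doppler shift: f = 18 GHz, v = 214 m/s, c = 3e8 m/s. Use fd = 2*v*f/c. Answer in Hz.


fd = 2 * 214 * 18000000000.0 / 3e8 = 25680.0 Hz

25680.0 Hz


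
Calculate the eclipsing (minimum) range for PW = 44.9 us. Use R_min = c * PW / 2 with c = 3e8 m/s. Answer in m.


R_min = 3e8 * 44.9e-6 / 2 = 6735.0 m

6735.0 m


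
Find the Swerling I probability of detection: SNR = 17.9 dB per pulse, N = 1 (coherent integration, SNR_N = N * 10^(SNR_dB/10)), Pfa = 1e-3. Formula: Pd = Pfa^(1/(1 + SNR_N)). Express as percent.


SNR_lin = 10^(17.9/10) = 61.6595
SNR_N = 1 * 61.6595 = 61.6595
1/(1 + SNR_N) = 1/62.6595 = 0.0159593
Pd = (1e-3)^0.0159593 = 0.89562
Pd = 89.6%

89.6%


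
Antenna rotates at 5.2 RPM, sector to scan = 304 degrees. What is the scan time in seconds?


t = 304 / (5.2 * 360) * 60 = 9.74 s

9.74 s


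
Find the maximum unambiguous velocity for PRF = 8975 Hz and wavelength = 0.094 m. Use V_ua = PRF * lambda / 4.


V_ua = 8975 * 0.094 / 4 = 210.9 m/s

210.9 m/s


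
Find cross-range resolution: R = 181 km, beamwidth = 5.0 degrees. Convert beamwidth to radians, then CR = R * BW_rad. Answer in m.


BW_rad = 0.087266463
CR = 181000 * 0.087266463 = 15795.2 m

15795.2 m


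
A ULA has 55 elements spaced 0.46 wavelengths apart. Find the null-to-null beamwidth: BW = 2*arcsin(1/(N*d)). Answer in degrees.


1/(N*d) = 1/(55*0.46) = 0.039526
BW = 2*arcsin(0.039526) = 4.5 degrees

4.5 degrees


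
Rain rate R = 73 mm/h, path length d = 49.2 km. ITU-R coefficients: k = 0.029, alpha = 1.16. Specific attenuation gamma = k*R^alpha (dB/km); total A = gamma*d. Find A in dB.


gamma = 0.029 * 73^1.16 = 4.205838 dB/km
A = 4.205838 * 49.2 = 206.93 dB

206.93 dB


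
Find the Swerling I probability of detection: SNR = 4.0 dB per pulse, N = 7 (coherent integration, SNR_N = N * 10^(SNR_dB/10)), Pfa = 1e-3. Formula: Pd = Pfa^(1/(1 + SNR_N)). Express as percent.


SNR_lin = 10^(4.0/10) = 2.51189
SNR_N = 7 * 2.51189 = 17.58323
1/(1 + SNR_N) = 1/18.58323 = 0.053812
Pd = (1e-3)^0.053812 = 0.68955
Pd = 69.0%

69.0%


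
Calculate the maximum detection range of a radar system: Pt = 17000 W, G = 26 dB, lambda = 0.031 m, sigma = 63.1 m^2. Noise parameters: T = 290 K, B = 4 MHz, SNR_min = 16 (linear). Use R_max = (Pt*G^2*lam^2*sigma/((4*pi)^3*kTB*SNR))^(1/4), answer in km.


G_lin = 10^(26/10) = 398.107171
R^4 = 17000 * 398.107171^2 * 0.031^2 * 63.1 / ((4*pi)^3 * 1.38e-23 * 290 * 4000000.0 * 16)
R^4 = 3.21451e17 m^4
R_max = (3.21451e17)^(1/4) = 23811.1 m = 23.8 km

23.8 km


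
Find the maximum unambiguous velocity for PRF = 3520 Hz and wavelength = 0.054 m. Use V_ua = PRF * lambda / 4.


V_ua = 3520 * 0.054 / 4 = 47.5 m/s

47.5 m/s


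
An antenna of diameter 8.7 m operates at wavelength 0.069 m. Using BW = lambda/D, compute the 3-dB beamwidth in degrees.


BW_rad = 0.069 / 8.7 = 0.007931
BW_deg = 0.45 degrees

0.45 degrees


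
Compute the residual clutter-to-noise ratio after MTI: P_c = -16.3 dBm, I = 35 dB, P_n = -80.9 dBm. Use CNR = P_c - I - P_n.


CNR = -16.3 - 35 - (-80.9) = 29.6 dB

29.6 dB


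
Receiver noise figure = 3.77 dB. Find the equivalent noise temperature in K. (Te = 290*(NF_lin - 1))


NF_lin = 10^(3.77/10) = 2.382319
Te = 290 * (2.382319 - 1) = 400.9 K

400.9 K


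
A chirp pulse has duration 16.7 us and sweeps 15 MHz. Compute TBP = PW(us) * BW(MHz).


TBP = 16.7 * 15 = 250.5

250.5


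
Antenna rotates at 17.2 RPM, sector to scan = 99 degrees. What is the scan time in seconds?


t = 99 / (17.2 * 360) * 60 = 0.96 s

0.96 s


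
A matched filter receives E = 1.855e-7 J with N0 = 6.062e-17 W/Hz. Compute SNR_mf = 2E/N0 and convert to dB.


SNR_lin = 2 * 1.855e-7 / 6.062e-17 = 6.12e9
SNR_dB = 10*log10(6.12e9) = 97.9 dB

97.9 dB


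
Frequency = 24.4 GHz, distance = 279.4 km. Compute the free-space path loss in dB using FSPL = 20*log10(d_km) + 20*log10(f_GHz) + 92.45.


20*log10(279.4) = 48.92
20*log10(24.4) = 27.75
FSPL = 169.1 dB

169.1 dB


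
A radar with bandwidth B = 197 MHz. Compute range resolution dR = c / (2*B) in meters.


dR = 3e8 / (2 * 197000000.0) = 0.76 m

0.76 m


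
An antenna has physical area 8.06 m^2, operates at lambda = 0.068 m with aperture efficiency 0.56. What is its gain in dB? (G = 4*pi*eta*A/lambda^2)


G_linear = 4*pi*0.56*8.06/0.068^2 = 12266.34
G_dB = 10*log10(12266.34) = 40.9 dB

40.9 dB


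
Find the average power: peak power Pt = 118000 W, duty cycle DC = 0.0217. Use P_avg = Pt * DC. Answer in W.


P_avg = 118000 * 0.0217 = 2560.6 W

2560.6 W


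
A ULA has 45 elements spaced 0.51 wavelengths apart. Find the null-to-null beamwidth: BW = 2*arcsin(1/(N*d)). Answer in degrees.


1/(N*d) = 1/(45*0.51) = 0.043573
BW = 2*arcsin(0.043573) = 5.0 degrees

5.0 degrees


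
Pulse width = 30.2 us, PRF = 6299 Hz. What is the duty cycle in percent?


DC = 30.2e-6 * 6299 * 100 = 19.02%

19.02%


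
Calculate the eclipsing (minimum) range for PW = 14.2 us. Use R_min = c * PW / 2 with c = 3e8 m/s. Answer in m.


R_min = 3e8 * 14.2e-6 / 2 = 2130.0 m

2130.0 m


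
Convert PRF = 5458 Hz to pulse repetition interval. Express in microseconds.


PRI = 1/5458 = 0.0001832173 s = 183.2 us

183.2 us


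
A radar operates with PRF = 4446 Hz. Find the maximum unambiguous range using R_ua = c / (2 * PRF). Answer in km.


R_ua = 3e8 / (2 * 4446) = 33738.2 m = 33.7 km

33.7 km


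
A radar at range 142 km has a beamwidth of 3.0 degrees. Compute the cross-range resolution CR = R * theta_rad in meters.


BW_rad = 0.052359878
CR = 142000 * 0.052359878 = 7435.1 m

7435.1 m


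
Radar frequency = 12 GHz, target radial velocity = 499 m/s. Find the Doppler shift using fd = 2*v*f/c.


fd = 2 * 499 * 12000000000.0 / 3e8 = 39920.0 Hz

39920.0 Hz


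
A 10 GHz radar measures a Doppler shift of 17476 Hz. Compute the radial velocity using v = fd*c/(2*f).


v = 17476 * 3e8 / (2 * 10000000000.0) = 262.1 m/s

262.1 m/s


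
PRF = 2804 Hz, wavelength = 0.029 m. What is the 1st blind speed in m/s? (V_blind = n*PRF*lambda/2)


V_blind = 1 * 2804 * 0.029 / 2 = 40.7 m/s

40.7 m/s


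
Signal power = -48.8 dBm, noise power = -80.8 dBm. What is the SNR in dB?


SNR = -48.8 - (-80.8) = 32.0 dB

32.0 dB


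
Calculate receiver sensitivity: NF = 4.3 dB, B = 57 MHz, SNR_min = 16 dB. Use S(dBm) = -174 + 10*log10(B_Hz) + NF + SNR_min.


10*log10(57000000.0) = 77.56
S = -174 + 77.56 + 4.3 + 16 = -76.1 dBm

-76.1 dBm


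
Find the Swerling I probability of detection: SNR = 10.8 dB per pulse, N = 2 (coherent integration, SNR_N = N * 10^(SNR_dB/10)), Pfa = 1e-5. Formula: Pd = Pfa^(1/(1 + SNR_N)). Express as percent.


SNR_lin = 10^(10.8/10) = 12.02264
SNR_N = 2 * 12.02264 = 24.04528
1/(1 + SNR_N) = 1/25.04528 = 0.0399277
Pd = (1e-5)^0.0399277 = 0.63148
Pd = 63.1%

63.1%


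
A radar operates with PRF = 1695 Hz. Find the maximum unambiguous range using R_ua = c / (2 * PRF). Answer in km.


R_ua = 3e8 / (2 * 1695) = 88495.6 m = 88.5 km

88.5 km


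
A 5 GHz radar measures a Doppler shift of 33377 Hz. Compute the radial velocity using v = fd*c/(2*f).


v = 33377 * 3e8 / (2 * 5000000000.0) = 1001.3 m/s

1001.3 m/s


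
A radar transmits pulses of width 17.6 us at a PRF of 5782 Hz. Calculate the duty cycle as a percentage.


DC = 17.6e-6 * 5782 * 100 = 10.18%

10.18%


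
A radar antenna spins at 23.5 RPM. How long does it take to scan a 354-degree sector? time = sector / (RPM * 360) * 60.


t = 354 / (23.5 * 360) * 60 = 2.51 s

2.51 s


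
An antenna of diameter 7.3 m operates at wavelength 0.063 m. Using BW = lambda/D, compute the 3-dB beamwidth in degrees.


BW_rad = 0.063 / 7.3 = 0.00863
BW_deg = 0.49 degrees

0.49 degrees


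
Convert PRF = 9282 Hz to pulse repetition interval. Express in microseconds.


PRI = 1/9282 = 0.0001077354 s = 107.7 us

107.7 us


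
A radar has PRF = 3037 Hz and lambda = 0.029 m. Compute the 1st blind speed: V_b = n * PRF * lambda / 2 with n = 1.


V_blind = 1 * 3037 * 0.029 / 2 = 44.0 m/s

44.0 m/s


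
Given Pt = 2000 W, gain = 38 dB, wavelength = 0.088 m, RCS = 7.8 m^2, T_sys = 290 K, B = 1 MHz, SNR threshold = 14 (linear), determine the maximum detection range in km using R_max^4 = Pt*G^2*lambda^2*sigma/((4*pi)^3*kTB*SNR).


G_lin = 10^(38/10) = 6309.573445
R^4 = 2000 * 6309.573445^2 * 0.088^2 * 7.8 / ((4*pi)^3 * 1.38e-23 * 290 * 1000000.0 * 14)
R^4 = 4.32569e19 m^4
R_max = (4.32569e19)^(1/4) = 81098.7 m = 81.1 km

81.1 km


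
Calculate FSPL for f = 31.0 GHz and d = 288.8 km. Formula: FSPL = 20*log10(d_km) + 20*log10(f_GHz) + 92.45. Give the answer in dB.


20*log10(288.8) = 49.21
20*log10(31.0) = 29.83
FSPL = 171.5 dB

171.5 dB


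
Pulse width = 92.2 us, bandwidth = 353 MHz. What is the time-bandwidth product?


TBP = 92.2 * 353 = 32546.6

32546.6


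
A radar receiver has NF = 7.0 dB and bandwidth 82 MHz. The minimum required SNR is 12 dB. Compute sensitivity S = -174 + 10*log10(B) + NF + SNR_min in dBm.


10*log10(82000000.0) = 79.14
S = -174 + 79.14 + 7.0 + 12 = -75.9 dBm

-75.9 dBm


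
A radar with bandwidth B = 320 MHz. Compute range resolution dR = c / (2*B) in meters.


dR = 3e8 / (2 * 320000000.0) = 0.47 m

0.47 m


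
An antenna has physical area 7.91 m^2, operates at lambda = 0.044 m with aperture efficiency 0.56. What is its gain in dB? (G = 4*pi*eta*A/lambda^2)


G_linear = 4*pi*0.56*7.91/0.044^2 = 28752.06
G_dB = 10*log10(28752.06) = 44.6 dB

44.6 dB


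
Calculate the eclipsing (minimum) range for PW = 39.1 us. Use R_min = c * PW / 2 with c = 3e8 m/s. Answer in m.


R_min = 3e8 * 39.1e-6 / 2 = 5865.0 m

5865.0 m


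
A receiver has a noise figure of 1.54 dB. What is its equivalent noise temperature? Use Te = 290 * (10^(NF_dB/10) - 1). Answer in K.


NF_lin = 10^(1.54/10) = 1.425608
Te = 290 * (1.425608 - 1) = 123.4 K

123.4 K


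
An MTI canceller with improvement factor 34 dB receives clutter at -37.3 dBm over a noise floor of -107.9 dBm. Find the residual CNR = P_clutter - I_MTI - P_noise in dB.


CNR = -37.3 - 34 - (-107.9) = 36.6 dB

36.6 dB


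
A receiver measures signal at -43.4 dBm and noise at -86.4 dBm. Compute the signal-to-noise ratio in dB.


SNR = -43.4 - (-86.4) = 43.0 dB

43.0 dB


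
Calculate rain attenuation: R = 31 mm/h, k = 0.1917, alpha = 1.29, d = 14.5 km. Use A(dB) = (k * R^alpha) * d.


gamma = 0.1917 * 31^1.29 = 16.087135 dB/km
A = 16.087135 * 14.5 = 233.26 dB

233.26 dB


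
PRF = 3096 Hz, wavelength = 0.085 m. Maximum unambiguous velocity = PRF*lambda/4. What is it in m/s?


V_ua = 3096 * 0.085 / 4 = 65.8 m/s

65.8 m/s


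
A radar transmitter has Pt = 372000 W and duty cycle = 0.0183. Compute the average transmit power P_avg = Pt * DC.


P_avg = 372000 * 0.0183 = 6807.6 W

6807.6 W


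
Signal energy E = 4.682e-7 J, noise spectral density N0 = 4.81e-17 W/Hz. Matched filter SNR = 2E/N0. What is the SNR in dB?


SNR_lin = 2 * 4.682e-7 / 4.81e-17 = 1.947e10
SNR_dB = 10*log10(1.947e10) = 102.9 dB

102.9 dB


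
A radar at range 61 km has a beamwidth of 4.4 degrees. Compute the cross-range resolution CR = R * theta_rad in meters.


BW_rad = 0.076794487
CR = 61000 * 0.076794487 = 4684.5 m

4684.5 m


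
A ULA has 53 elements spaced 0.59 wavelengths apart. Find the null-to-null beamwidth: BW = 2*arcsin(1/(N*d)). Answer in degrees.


1/(N*d) = 1/(53*0.59) = 0.03198
BW = 2*arcsin(0.03198) = 3.7 degrees

3.7 degrees


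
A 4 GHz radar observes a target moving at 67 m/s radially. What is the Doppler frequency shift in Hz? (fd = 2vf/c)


fd = 2 * 67 * 4000000000.0 / 3e8 = 1786.7 Hz

1786.7 Hz


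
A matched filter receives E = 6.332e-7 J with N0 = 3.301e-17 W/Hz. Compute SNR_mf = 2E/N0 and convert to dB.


SNR_lin = 2 * 6.332e-7 / 3.301e-17 = 3.836e10
SNR_dB = 10*log10(3.836e10) = 105.8 dB

105.8 dB


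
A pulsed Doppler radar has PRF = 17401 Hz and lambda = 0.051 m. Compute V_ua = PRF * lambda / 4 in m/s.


V_ua = 17401 * 0.051 / 4 = 221.9 m/s

221.9 m/s


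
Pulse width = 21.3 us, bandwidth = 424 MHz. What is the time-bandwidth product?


TBP = 21.3 * 424 = 9031.2

9031.2


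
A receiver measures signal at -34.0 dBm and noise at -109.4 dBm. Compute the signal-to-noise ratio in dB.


SNR = -34.0 - (-109.4) = 75.4 dB

75.4 dB


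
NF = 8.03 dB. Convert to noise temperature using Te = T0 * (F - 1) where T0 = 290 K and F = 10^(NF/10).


NF_lin = 10^(8.03/10) = 6.353309
Te = 290 * (6.353309 - 1) = 1552.5 K

1552.5 K


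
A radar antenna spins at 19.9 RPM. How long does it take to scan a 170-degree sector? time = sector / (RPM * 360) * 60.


t = 170 / (19.9 * 360) * 60 = 1.42 s

1.42 s


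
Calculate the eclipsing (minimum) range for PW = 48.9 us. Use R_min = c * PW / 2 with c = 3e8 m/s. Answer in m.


R_min = 3e8 * 48.9e-6 / 2 = 7335.0 m

7335.0 m


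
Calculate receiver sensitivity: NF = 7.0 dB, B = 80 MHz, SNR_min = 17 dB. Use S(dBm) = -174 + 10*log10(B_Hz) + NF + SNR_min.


10*log10(80000000.0) = 79.03
S = -174 + 79.03 + 7.0 + 17 = -71.0 dBm

-71.0 dBm


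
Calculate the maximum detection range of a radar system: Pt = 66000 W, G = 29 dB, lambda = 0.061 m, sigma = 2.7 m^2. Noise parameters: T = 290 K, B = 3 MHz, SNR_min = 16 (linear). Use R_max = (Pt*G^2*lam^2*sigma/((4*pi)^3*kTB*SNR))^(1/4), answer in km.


G_lin = 10^(29/10) = 794.328235
R^4 = 66000 * 794.328235^2 * 0.061^2 * 2.7 / ((4*pi)^3 * 1.38e-23 * 290 * 3000000.0 * 16)
R^4 = 1.09754e18 m^4
R_max = (1.09754e18)^(1/4) = 32367.2 m = 32.4 km

32.4 km


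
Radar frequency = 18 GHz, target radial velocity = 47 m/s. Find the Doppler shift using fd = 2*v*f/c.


fd = 2 * 47 * 18000000000.0 / 3e8 = 5640.0 Hz

5640.0 Hz


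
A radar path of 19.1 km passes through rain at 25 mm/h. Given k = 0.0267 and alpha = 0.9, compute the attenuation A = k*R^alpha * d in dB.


gamma = 0.0267 * 25^0.9 = 0.48379 dB/km
A = 0.48379 * 19.1 = 9.24 dB

9.24 dB


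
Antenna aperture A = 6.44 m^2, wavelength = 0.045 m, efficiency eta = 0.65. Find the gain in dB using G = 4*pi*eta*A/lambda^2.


G_linear = 4*pi*0.65*6.44/0.045^2 = 25976.7
G_dB = 10*log10(25976.7) = 44.1 dB

44.1 dB


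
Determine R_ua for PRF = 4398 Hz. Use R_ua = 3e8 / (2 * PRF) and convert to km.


R_ua = 3e8 / (2 * 4398) = 34106.4 m = 34.1 km

34.1 km


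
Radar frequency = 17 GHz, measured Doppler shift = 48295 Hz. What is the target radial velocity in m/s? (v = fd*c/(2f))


v = 48295 * 3e8 / (2 * 17000000000.0) = 426.1 m/s

426.1 m/s


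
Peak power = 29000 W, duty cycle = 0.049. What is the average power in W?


P_avg = 29000 * 0.049 = 1421.0 W

1421.0 W


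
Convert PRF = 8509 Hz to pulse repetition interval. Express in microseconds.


PRI = 1/8509 = 0.0001175226 s = 117.5 us

117.5 us


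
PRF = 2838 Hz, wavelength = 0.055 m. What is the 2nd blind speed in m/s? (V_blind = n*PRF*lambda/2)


V_blind = 2 * 2838 * 0.055 / 2 = 156.1 m/s

156.1 m/s


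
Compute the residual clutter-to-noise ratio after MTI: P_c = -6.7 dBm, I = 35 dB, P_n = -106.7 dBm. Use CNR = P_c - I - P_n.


CNR = -6.7 - 35 - (-106.7) = 65.0 dB

65.0 dB


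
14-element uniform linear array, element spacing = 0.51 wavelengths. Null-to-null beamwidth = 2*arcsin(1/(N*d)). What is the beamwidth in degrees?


1/(N*d) = 1/(14*0.51) = 0.140056
BW = 2*arcsin(0.140056) = 16.1 degrees

16.1 degrees


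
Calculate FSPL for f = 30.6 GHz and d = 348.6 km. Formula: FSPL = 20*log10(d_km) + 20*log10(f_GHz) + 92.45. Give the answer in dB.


20*log10(348.6) = 50.85
20*log10(30.6) = 29.71
FSPL = 173.0 dB

173.0 dB


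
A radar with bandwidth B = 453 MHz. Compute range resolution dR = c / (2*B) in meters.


dR = 3e8 / (2 * 453000000.0) = 0.33 m

0.33 m


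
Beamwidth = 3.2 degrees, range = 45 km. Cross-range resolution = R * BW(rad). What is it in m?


BW_rad = 0.055850536
CR = 45000 * 0.055850536 = 2513.3 m

2513.3 m


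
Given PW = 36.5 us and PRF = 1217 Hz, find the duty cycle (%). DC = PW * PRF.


DC = 36.5e-6 * 1217 * 100 = 4.44%

4.44%


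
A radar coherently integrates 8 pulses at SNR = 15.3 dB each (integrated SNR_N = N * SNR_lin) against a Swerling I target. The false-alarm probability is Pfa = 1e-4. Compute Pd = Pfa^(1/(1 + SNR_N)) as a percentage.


SNR_lin = 10^(15.3/10) = 33.88442
SNR_N = 8 * 33.88442 = 271.07536
1/(1 + SNR_N) = 1/272.07536 = 0.0036755
Pd = (1e-4)^0.0036755 = 0.96671
Pd = 96.7%

96.7%


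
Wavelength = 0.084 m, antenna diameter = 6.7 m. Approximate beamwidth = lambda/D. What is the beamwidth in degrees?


BW_rad = 0.084 / 6.7 = 0.012537
BW_deg = 0.72 degrees

0.72 degrees


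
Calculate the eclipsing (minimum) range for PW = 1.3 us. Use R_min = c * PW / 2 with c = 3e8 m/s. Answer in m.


R_min = 3e8 * 1.3e-6 / 2 = 195.0 m

195.0 m


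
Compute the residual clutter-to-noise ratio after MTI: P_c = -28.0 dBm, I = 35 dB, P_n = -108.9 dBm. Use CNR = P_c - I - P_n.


CNR = -28.0 - 35 - (-108.9) = 45.9 dB

45.9 dB


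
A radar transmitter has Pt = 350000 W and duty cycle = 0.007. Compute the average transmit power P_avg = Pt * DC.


P_avg = 350000 * 0.007 = 2450.0 W

2450.0 W


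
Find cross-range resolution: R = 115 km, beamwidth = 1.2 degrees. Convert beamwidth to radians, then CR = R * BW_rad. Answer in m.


BW_rad = 0.020943951
CR = 115000 * 0.020943951 = 2408.6 m

2408.6 m


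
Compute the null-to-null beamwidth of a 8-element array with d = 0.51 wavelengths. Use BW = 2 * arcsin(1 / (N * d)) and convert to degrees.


1/(N*d) = 1/(8*0.51) = 0.245098
BW = 2*arcsin(0.245098) = 28.4 degrees

28.4 degrees


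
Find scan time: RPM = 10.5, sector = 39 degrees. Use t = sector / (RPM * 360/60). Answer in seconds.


t = 39 / (10.5 * 360) * 60 = 0.62 s

0.62 s


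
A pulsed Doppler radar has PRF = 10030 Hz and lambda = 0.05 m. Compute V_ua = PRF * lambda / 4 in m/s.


V_ua = 10030 * 0.05 / 4 = 125.4 m/s

125.4 m/s


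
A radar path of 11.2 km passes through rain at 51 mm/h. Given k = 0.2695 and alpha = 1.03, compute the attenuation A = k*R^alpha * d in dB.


gamma = 0.2695 * 51^1.03 = 15.465218 dB/km
A = 15.465218 * 11.2 = 173.21 dB

173.21 dB


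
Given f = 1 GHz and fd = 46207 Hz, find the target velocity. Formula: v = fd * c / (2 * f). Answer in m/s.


v = 46207 * 3e8 / (2 * 1000000000.0) = 6931.1 m/s

6931.1 m/s


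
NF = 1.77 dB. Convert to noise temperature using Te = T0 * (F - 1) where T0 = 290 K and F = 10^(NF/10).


NF_lin = 10^(1.77/10) = 1.503142
Te = 290 * (1.503142 - 1) = 145.9 K

145.9 K


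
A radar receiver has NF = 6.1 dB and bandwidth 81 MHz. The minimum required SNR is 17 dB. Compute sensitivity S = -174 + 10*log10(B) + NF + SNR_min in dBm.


10*log10(81000000.0) = 79.08
S = -174 + 79.08 + 6.1 + 17 = -71.8 dBm

-71.8 dBm


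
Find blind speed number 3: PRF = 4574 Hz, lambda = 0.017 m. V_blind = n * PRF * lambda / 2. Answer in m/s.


V_blind = 3 * 4574 * 0.017 / 2 = 116.6 m/s

116.6 m/s


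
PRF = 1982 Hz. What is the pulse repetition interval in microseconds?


PRI = 1/1982 = 0.0005045409 s = 504.5 us

504.5 us


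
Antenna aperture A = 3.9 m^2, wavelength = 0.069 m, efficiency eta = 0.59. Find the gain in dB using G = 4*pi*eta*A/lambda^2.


G_linear = 4*pi*0.59*3.9/0.069^2 = 6073.35
G_dB = 10*log10(6073.35) = 37.8 dB

37.8 dB


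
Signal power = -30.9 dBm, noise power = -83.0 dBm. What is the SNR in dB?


SNR = -30.9 - (-83.0) = 52.1 dB

52.1 dB


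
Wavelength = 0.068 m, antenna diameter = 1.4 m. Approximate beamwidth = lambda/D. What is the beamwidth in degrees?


BW_rad = 0.068 / 1.4 = 0.048571
BW_deg = 2.78 degrees

2.78 degrees


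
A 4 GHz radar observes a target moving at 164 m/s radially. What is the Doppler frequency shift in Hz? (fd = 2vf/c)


fd = 2 * 164 * 4000000000.0 / 3e8 = 4373.3 Hz

4373.3 Hz


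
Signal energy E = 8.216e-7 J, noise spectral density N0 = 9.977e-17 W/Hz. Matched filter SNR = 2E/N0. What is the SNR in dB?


SNR_lin = 2 * 8.216e-7 / 9.977e-17 = 1.647e10
SNR_dB = 10*log10(1.647e10) = 102.2 dB

102.2 dB


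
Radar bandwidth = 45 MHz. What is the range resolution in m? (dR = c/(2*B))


dR = 3e8 / (2 * 45000000.0) = 3.33 m

3.33 m


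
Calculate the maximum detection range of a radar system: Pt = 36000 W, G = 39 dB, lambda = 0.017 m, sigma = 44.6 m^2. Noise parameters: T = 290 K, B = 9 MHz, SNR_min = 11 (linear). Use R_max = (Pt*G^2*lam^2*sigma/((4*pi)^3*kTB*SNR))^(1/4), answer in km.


G_lin = 10^(39/10) = 7943.282347
R^4 = 36000 * 7943.282347^2 * 0.017^2 * 44.6 / ((4*pi)^3 * 1.38e-23 * 290 * 9000000.0 * 11)
R^4 = 3.72386e19 m^4
R_max = (3.72386e19)^(1/4) = 78117.5 m = 78.1 km

78.1 km


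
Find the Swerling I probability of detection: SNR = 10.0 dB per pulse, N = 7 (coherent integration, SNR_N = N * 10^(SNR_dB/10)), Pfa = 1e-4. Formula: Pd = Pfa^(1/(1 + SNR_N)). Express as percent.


SNR_lin = 10^(10.0/10) = 10.0
SNR_N = 7 * 10.0 = 70.0
1/(1 + SNR_N) = 1/71.0 = 0.0140845
Pd = (1e-4)^0.0140845 = 0.87834
Pd = 87.8%

87.8%


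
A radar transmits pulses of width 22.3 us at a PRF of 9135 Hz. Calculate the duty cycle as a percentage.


DC = 22.3e-6 * 9135 * 100 = 20.37%

20.37%


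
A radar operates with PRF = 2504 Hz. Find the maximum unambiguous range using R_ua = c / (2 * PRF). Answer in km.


R_ua = 3e8 / (2 * 2504) = 59904.2 m = 59.9 km

59.9 km


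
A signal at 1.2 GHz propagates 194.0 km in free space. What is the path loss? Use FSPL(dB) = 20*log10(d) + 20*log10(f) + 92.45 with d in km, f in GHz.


20*log10(194.0) = 45.76
20*log10(1.2) = 1.58
FSPL = 139.8 dB

139.8 dB


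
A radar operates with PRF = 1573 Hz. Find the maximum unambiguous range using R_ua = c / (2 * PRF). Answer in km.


R_ua = 3e8 / (2 * 1573) = 95359.2 m = 95.4 km

95.4 km


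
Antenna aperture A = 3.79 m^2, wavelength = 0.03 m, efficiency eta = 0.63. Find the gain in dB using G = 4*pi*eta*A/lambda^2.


G_linear = 4*pi*0.63*3.79/0.03^2 = 33338.58
G_dB = 10*log10(33338.58) = 45.2 dB

45.2 dB


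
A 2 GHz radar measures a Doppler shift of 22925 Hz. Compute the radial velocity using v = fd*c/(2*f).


v = 22925 * 3e8 / (2 * 2000000000.0) = 1719.4 m/s

1719.4 m/s


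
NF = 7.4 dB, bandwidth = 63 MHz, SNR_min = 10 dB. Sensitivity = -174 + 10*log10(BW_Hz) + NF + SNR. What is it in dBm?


10*log10(63000000.0) = 77.99
S = -174 + 77.99 + 7.4 + 10 = -78.6 dBm

-78.6 dBm


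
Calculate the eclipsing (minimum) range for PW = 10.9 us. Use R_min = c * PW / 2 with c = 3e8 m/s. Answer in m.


R_min = 3e8 * 10.9e-6 / 2 = 1635.0 m

1635.0 m


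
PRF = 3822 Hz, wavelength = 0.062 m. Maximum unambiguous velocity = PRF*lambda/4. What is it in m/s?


V_ua = 3822 * 0.062 / 4 = 59.2 m/s

59.2 m/s


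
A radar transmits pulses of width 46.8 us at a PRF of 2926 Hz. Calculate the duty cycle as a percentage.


DC = 46.8e-6 * 2926 * 100 = 13.69%

13.69%


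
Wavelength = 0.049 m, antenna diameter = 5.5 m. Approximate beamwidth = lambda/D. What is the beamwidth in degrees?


BW_rad = 0.049 / 5.5 = 0.008909
BW_deg = 0.51 degrees

0.51 degrees


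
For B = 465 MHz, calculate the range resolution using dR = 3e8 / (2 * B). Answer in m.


dR = 3e8 / (2 * 465000000.0) = 0.32 m

0.32 m


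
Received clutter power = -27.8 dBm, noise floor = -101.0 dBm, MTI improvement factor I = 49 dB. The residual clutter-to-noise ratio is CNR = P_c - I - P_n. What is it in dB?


CNR = -27.8 - 49 - (-101.0) = 24.2 dB

24.2 dB


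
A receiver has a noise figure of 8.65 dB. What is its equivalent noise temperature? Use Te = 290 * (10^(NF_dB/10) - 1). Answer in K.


NF_lin = 10^(8.65/10) = 7.328245
Te = 290 * (7.328245 - 1) = 1835.2 K

1835.2 K


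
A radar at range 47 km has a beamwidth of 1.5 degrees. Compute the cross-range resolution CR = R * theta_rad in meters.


BW_rad = 0.026179939
CR = 47000 * 0.026179939 = 1230.5 m

1230.5 m


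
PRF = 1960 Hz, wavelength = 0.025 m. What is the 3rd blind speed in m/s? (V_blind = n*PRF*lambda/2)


V_blind = 3 * 1960 * 0.025 / 2 = 73.5 m/s

73.5 m/s


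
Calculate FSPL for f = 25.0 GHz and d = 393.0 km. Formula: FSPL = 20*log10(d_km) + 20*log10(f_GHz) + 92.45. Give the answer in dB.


20*log10(393.0) = 51.89
20*log10(25.0) = 27.96
FSPL = 172.3 dB

172.3 dB


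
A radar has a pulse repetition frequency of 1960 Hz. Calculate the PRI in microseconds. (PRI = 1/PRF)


PRI = 1/1960 = 0.0005102041 s = 510.2 us

510.2 us


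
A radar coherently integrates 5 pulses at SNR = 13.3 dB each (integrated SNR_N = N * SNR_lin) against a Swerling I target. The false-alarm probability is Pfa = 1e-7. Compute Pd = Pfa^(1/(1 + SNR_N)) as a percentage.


SNR_lin = 10^(13.3/10) = 21.37962
SNR_N = 5 * 21.37962 = 106.8981
1/(1 + SNR_N) = 1/107.8981 = 0.009268
Pd = (1e-7)^0.009268 = 0.86124
Pd = 86.1%

86.1%


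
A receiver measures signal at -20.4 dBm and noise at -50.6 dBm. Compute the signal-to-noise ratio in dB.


SNR = -20.4 - (-50.6) = 30.2 dB

30.2 dB


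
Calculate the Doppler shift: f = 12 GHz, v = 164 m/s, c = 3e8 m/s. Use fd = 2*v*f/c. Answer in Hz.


fd = 2 * 164 * 12000000000.0 / 3e8 = 13120.0 Hz

13120.0 Hz


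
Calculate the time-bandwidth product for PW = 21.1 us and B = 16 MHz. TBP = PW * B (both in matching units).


TBP = 21.1 * 16 = 337.6

337.6


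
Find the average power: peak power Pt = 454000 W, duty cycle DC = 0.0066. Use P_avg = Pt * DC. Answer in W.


P_avg = 454000 * 0.0066 = 2996.4 W

2996.4 W


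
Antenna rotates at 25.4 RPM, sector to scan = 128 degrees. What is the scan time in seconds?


t = 128 / (25.4 * 360) * 60 = 0.84 s

0.84 s


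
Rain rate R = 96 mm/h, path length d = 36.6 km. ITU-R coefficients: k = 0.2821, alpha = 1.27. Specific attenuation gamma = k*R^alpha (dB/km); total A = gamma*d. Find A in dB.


gamma = 0.2821 * 96^1.27 = 92.872589 dB/km
A = 92.872589 * 36.6 = 3399.14 dB

3399.14 dB


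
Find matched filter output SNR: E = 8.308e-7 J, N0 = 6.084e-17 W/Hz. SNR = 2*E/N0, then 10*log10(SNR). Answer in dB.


SNR_lin = 2 * 8.308e-7 / 6.084e-17 = 2.731e10
SNR_dB = 10*log10(2.731e10) = 104.4 dB

104.4 dB


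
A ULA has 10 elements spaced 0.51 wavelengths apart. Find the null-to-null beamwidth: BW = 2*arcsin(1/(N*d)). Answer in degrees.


1/(N*d) = 1/(10*0.51) = 0.196078
BW = 2*arcsin(0.196078) = 22.6 degrees

22.6 degrees


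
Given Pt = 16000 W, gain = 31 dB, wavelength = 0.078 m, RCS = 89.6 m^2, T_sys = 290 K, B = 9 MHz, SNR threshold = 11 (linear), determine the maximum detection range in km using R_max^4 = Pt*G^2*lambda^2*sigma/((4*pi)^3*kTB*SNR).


G_lin = 10^(31/10) = 1258.925412
R^4 = 16000 * 1258.925412^2 * 0.078^2 * 89.6 / ((4*pi)^3 * 1.38e-23 * 290 * 9000000.0 * 11)
R^4 = 1.75823e19 m^4
R_max = (1.75823e19)^(1/4) = 64754.3 m = 64.8 km

64.8 km


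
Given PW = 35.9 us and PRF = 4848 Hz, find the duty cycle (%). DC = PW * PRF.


DC = 35.9e-6 * 4848 * 100 = 17.4%

17.4%


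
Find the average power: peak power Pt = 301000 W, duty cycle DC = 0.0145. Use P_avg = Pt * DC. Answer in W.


P_avg = 301000 * 0.0145 = 4364.5 W

4364.5 W


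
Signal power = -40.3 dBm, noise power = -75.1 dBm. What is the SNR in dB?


SNR = -40.3 - (-75.1) = 34.8 dB

34.8 dB


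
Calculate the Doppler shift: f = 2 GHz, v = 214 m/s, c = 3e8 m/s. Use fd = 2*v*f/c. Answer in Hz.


fd = 2 * 214 * 2000000000.0 / 3e8 = 2853.3 Hz

2853.3 Hz


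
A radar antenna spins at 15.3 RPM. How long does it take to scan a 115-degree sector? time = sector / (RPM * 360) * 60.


t = 115 / (15.3 * 360) * 60 = 1.25 s

1.25 s


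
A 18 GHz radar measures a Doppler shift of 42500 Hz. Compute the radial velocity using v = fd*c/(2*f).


v = 42500 * 3e8 / (2 * 18000000000.0) = 354.2 m/s

354.2 m/s


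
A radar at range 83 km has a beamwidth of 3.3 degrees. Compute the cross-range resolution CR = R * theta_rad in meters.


BW_rad = 0.057595865
CR = 83000 * 0.057595865 = 4780.5 m

4780.5 m


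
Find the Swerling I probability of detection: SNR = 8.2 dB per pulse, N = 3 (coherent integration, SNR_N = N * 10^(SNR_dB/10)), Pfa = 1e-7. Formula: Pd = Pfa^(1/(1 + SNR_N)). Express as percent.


SNR_lin = 10^(8.2/10) = 6.60693
SNR_N = 3 * 6.60693 = 19.82079
1/(1 + SNR_N) = 1/20.82079 = 0.0480289
Pd = (1e-7)^0.0480289 = 0.4611
Pd = 46.1%

46.1%


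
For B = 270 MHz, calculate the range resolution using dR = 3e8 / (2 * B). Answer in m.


dR = 3e8 / (2 * 270000000.0) = 0.56 m

0.56 m


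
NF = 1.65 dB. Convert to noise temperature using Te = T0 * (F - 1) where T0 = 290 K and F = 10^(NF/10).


NF_lin = 10^(1.65/10) = 1.462177
Te = 290 * (1.462177 - 1) = 134.0 K

134.0 K


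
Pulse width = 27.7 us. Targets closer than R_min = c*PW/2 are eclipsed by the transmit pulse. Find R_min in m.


R_min = 3e8 * 27.7e-6 / 2 = 4155.0 m

4155.0 m


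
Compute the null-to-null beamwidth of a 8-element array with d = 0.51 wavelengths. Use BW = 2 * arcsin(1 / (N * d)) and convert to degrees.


1/(N*d) = 1/(8*0.51) = 0.245098
BW = 2*arcsin(0.245098) = 28.4 degrees

28.4 degrees


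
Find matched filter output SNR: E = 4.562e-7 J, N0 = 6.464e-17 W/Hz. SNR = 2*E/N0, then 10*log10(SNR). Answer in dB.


SNR_lin = 2 * 4.562e-7 / 6.464e-17 = 1.412e10
SNR_dB = 10*log10(1.412e10) = 101.5 dB

101.5 dB


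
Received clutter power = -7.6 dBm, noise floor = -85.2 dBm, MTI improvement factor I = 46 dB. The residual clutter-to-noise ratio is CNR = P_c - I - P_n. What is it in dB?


CNR = -7.6 - 46 - (-85.2) = 31.6 dB

31.6 dB


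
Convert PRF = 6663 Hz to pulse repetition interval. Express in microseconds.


PRI = 1/6663 = 0.0001500825 s = 150.1 us

150.1 us


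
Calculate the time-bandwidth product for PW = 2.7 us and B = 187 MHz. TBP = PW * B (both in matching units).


TBP = 2.7 * 187 = 504.9

504.9


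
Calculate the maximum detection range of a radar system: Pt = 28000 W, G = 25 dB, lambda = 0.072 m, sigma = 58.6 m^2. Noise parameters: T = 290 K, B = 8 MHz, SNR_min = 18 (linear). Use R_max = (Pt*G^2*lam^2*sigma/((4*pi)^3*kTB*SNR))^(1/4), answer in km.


G_lin = 10^(25/10) = 316.227766
R^4 = 28000 * 316.227766^2 * 0.072^2 * 58.6 / ((4*pi)^3 * 1.38e-23 * 290 * 8000000.0 * 18)
R^4 = 7.43792e17 m^4
R_max = (7.43792e17)^(1/4) = 29367.2 m = 29.4 km

29.4 km


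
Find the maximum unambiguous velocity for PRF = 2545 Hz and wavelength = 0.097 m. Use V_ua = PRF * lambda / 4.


V_ua = 2545 * 0.097 / 4 = 61.7 m/s

61.7 m/s


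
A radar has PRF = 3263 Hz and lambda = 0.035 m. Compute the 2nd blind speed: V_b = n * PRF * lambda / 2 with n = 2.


V_blind = 2 * 3263 * 0.035 / 2 = 114.2 m/s

114.2 m/s


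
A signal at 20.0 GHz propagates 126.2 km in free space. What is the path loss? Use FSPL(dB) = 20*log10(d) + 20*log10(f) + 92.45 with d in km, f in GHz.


20*log10(126.2) = 42.02
20*log10(20.0) = 26.02
FSPL = 160.5 dB

160.5 dB


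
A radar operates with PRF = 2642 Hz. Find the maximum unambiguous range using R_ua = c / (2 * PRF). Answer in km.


R_ua = 3e8 / (2 * 2642) = 56775.2 m = 56.8 km

56.8 km


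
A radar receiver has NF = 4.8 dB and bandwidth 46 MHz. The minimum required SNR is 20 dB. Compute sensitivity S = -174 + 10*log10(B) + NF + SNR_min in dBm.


10*log10(46000000.0) = 76.63
S = -174 + 76.63 + 4.8 + 20 = -72.6 dBm

-72.6 dBm


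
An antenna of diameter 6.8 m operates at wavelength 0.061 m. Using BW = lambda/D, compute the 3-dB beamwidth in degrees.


BW_rad = 0.061 / 6.8 = 0.008971
BW_deg = 0.51 degrees

0.51 degrees


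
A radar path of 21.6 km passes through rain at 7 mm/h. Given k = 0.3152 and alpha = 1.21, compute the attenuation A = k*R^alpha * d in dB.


gamma = 0.3152 * 7^1.21 = 3.320128 dB/km
A = 3.320128 * 21.6 = 71.71 dB

71.71 dB


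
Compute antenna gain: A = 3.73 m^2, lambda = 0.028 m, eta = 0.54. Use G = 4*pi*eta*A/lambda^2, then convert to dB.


G_linear = 4*pi*0.54*3.73/0.028^2 = 32284.67
G_dB = 10*log10(32284.67) = 45.1 dB

45.1 dB


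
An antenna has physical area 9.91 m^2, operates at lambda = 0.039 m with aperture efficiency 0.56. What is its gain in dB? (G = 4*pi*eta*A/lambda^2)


G_linear = 4*pi*0.56*9.91/0.039^2 = 45850.32
G_dB = 10*log10(45850.32) = 46.6 dB

46.6 dB


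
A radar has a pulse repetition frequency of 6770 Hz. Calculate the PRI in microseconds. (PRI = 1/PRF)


PRI = 1/6770 = 0.0001477105 s = 147.7 us

147.7 us


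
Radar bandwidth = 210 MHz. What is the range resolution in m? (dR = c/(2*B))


dR = 3e8 / (2 * 210000000.0) = 0.71 m

0.71 m


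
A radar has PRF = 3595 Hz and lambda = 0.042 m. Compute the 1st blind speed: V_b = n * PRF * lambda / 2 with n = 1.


V_blind = 1 * 3595 * 0.042 / 2 = 75.5 m/s

75.5 m/s


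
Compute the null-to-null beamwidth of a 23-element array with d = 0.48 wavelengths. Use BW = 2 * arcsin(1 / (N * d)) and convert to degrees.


1/(N*d) = 1/(23*0.48) = 0.09058
BW = 2*arcsin(0.09058) = 10.4 degrees

10.4 degrees


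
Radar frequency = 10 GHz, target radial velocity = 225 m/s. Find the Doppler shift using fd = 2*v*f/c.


fd = 2 * 225 * 10000000000.0 / 3e8 = 15000.0 Hz

15000.0 Hz


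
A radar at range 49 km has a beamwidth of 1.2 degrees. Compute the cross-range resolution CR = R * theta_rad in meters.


BW_rad = 0.020943951
CR = 49000 * 0.020943951 = 1026.3 m

1026.3 m


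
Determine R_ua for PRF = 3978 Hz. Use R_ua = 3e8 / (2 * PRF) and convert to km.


R_ua = 3e8 / (2 * 3978) = 37707.4 m = 37.7 km

37.7 km


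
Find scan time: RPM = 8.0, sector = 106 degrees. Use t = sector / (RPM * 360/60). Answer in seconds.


t = 106 / (8.0 * 360) * 60 = 2.21 s

2.21 s


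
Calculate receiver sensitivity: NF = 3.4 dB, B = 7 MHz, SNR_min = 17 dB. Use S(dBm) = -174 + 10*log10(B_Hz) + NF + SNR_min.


10*log10(7000000.0) = 68.45
S = -174 + 68.45 + 3.4 + 17 = -85.1 dBm

-85.1 dBm


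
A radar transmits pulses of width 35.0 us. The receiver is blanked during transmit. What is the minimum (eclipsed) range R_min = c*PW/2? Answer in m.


R_min = 3e8 * 35.0e-6 / 2 = 5250.0 m

5250.0 m


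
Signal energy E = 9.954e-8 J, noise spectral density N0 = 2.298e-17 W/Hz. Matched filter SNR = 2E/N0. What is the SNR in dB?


SNR_lin = 2 * 9.954e-8 / 2.298e-17 = 8.663e9
SNR_dB = 10*log10(8.663e9) = 99.4 dB

99.4 dB


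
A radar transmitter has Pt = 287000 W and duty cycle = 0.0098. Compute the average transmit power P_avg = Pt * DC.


P_avg = 287000 * 0.0098 = 2812.6 W

2812.6 W


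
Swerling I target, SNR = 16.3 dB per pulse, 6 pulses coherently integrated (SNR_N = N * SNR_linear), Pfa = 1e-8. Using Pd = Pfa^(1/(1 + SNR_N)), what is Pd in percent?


SNR_lin = 10^(16.3/10) = 42.65795
SNR_N = 6 * 42.65795 = 255.9477
1/(1 + SNR_N) = 1/256.9477 = 0.0038918
Pd = (1e-8)^0.0038918 = 0.93082
Pd = 93.1%

93.1%


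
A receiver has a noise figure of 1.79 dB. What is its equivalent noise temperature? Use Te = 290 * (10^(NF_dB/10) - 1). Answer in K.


NF_lin = 10^(1.79/10) = 1.51008
Te = 290 * (1.51008 - 1) = 147.9 K

147.9 K


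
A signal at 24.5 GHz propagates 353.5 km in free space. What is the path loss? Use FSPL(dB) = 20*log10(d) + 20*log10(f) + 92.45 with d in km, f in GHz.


20*log10(353.5) = 50.97
20*log10(24.5) = 27.78
FSPL = 171.2 dB

171.2 dB


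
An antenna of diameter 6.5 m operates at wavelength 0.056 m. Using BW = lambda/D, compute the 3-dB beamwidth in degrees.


BW_rad = 0.056 / 6.5 = 0.008615
BW_deg = 0.49 degrees

0.49 degrees


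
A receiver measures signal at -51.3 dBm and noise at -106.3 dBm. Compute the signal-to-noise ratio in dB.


SNR = -51.3 - (-106.3) = 55.0 dB

55.0 dB


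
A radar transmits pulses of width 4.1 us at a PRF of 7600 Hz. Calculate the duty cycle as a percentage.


DC = 4.1e-6 * 7600 * 100 = 3.12%

3.12%


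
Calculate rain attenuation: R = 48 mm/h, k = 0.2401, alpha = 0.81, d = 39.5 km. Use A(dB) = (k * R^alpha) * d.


gamma = 0.2401 * 48^0.81 = 5.523286 dB/km
A = 5.523286 * 39.5 = 218.17 dB

218.17 dB


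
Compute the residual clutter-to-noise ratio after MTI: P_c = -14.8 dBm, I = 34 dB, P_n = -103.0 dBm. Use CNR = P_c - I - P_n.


CNR = -14.8 - 34 - (-103.0) = 54.2 dB

54.2 dB
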